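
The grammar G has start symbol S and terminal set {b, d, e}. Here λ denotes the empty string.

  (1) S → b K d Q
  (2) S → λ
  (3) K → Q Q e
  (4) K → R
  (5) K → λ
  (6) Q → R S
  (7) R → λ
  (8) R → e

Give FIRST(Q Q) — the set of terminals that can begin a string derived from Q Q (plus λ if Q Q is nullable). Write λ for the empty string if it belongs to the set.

FIRST(S): from S→b K d Q we get {b}; from S→λ we get {λ}. So FIRST(S) = {λ, b}.
FIRST(R): from R→λ we get {λ}; from R→e we get {e}. So FIRST(R) = {λ, e}.
FIRST(Q): from Q→R S we get {λ, b, e}. So FIRST(Q) = {λ, b, e}.
FIRST(K): from K→Q Q e we get {b, e}; from K→R we get {λ, e}; from K→λ we get {λ}. So FIRST(K) = {λ, b, e}.
FIRST(Q Q): take FIRST of each symbol in turn, carrying on past any symbol whose FIRST contains λ; result {λ, b, e}.

{λ, b, e}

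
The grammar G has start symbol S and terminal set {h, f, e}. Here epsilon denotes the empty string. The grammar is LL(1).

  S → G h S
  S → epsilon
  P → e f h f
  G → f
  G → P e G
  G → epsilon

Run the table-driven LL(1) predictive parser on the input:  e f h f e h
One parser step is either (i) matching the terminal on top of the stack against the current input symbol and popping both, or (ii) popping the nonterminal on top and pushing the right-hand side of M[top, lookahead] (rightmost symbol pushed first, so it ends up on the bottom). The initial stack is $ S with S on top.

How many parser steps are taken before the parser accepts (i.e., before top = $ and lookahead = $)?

step 1: stack=$ S  input=e f h f e h $  — expand S → G h S
step 2: stack=$ S h G  input=e f h f e h $  — expand G → P e G
step 3: stack=$ S h G e P  input=e f h f e h $  — expand P → e f h f
step 4: stack=$ S h G e f h f e  input=e f h f e h $  — match e
step 5: stack=$ S h G e f h f  input=f h f e h $  — match f
step 6: stack=$ S h G e f h  input=h f e h $  — match h
step 7: stack=$ S h G e f  input=f e h $  — match f
step 8: stack=$ S h G e  input=e h $  — match e
step 9: stack=$ S h G  input=h $  — expand G → epsilon
step 10: stack=$ S h  input=h $  — match h
step 11: stack=$ S  input=$  — expand S → epsilon
Accept reached after 11 steps.

11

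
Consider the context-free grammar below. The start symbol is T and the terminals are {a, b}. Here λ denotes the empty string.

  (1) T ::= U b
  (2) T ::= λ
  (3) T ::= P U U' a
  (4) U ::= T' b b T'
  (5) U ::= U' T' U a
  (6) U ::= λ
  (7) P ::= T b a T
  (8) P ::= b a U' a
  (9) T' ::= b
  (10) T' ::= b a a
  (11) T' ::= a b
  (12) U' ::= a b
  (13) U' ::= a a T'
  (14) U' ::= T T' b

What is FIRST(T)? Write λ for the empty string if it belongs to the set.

{λ, a, b}

FIRST(T') = {a, b}
FIRST(T) = {λ, a, b}  (via U b, P U U' a)
FIRST(P) = {a, b}  (via T b a T)
FIRST(U') = {a, b}  (via T T' b)
FIRST(U) = {λ, a, b}  (via T' b b T', U' T' U a)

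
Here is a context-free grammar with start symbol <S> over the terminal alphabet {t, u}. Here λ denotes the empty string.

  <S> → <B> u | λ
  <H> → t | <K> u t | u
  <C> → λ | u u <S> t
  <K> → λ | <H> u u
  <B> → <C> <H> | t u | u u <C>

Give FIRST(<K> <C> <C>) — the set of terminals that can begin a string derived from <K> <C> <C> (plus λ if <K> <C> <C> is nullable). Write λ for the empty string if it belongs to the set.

{λ, t, u}

FIRST(<C>): from <C>→λ we get {λ}; from <C>→u u <S> t we get {u}. So FIRST(<C>) = {λ, u}.
FIRST(<S>): from <S>→<B> u we get {t, u}; from <S>→λ we get {λ}. So FIRST(<S>) = {λ, t, u}.
FIRST(<H>): from <H>→t we get {t}; from <H>→<K> u t we get {t, u}; from <H>→u we get {u}. So FIRST(<H>) = {t, u}.
FIRST(<K>): from <K>→λ we get {λ}; from <K>→<H> u u we get {t, u}. So FIRST(<K>) = {λ, t, u}.
FIRST(<B>): from <B>→<C> <H> we get {t, u}; from <B>→t u we get {t}; from <B>→u u <C> we get {u}. So FIRST(<B>) = {t, u}.
FIRST(<K> <C> <C>): take FIRST of each symbol in turn, carrying on past any symbol whose FIRST contains λ; result {λ, t, u}.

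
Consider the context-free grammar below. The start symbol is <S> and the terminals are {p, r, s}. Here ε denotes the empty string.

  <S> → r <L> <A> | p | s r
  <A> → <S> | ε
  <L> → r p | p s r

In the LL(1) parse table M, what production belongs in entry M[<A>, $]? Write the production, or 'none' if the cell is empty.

<A> → ε

FIRST(<S>) = {p, r, s}
FIRST(<L>) = {p, r}
FIRST(<A>) = {ε, p, r, s}  (via <S>)
FOLLOW(<S>) includes $ since <S> is the start symbol.
FOLLOW(<S>): in <A>→<S>, the suffix after <S> is empty, so FOLLOW(<S>) ⊇ FOLLOW(<A>) = {$}. Thus FOLLOW(<S>) = {$}.
FOLLOW(<A>): in <S>→r <L> <A>, the suffix after <A> is empty, so FOLLOW(<A>) ⊇ FOLLOW(<S>) = {$}. Thus FOLLOW(<A>) = {$}.
For <A> → <S>: FIRST(<S>) = {p, r, s}, so it goes in M[<A>, t] for t ∈ {p, r, s}.
For <A> → ε: FIRST(ε) = {ε}, so it goes in M[<A>, t] for t ∈ {}; since ε ∈ FIRST, also for every t ∈ FOLLOW(<A>) = {$}.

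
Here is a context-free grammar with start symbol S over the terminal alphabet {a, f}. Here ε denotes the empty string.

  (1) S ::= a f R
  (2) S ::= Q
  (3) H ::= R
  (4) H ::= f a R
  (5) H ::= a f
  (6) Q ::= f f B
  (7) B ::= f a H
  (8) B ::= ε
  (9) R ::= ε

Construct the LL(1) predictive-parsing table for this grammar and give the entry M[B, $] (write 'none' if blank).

FIRST(Q) = {f}
FIRST(B) = {ε, f}
FIRST(R) = {ε}
FIRST(S) = {a, f}  (via Q)
FIRST(H) = {ε, a, f}  (via R)
FOLLOW(S) includes $ since S is the start symbol.
FOLLOW(Q): in S::=Q, the suffix after Q is empty, so FOLLOW(Q) ⊇ FOLLOW(S) = {$}. Thus FOLLOW(Q) = {$}.
FOLLOW(B): in Q::=f f B, the suffix after B is empty, so FOLLOW(B) ⊇ FOLLOW(Q) = {$}. Thus FOLLOW(B) = {$}.
For B ::= f a H: FIRST(f a H) = {f}, so it goes in M[B, t] for t ∈ {f}.
For B ::= ε: FIRST(ε) = {ε}, so it goes in M[B, t] for t ∈ {}; since ε ∈ FIRST, also for every t ∈ FOLLOW(B) = {$}.

B ::= ε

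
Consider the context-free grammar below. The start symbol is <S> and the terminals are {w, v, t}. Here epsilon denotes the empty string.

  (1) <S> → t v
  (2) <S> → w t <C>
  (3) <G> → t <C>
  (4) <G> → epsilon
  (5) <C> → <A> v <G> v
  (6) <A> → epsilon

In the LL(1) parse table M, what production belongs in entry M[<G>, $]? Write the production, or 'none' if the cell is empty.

none

FIRST(<S>): from <S>→t v we get {t}; from <S>→w t <C> we get {w}. So FIRST(<S>) = {t, w}.
FIRST(<G>): from <G>→t <C> we get {t}; from <G>→epsilon we get {epsilon}. So FIRST(<G>) = {epsilon, t}.
FIRST(<A>): from <A>→epsilon we get {epsilon}. So FIRST(<A>) = {epsilon}.
FIRST(<C>): from <C>→<A> v <G> v we get {v}. So FIRST(<C>) = {v}.
FOLLOW(<S>) includes $ since <S> is the start symbol.
FOLLOW(<G>): in <C>→<A> v <G> v, <G> is followed by v with FIRST {v}. Thus FOLLOW(<G>) = {v}.
For <G> → t <C>: FIRST(t <C>) = {t}, so it goes in M[<G>, t] for t ∈ {t}.
For <G> → epsilon: FIRST(epsilon) = {epsilon}, so it goes in M[<G>, t] for t ∈ {}; since epsilon ∈ FIRST, also for every t ∈ FOLLOW(<G>) = {v}.
None of these place a production in M[<G>, $].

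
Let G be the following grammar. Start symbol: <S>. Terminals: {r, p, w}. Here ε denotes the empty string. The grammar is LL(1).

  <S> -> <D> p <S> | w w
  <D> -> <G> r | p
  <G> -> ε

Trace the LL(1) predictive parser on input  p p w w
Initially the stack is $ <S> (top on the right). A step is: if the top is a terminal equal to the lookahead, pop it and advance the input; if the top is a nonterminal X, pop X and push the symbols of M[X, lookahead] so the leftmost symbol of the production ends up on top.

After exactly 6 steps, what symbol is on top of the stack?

w

     Stack        Input      Action
  1  $ <S>        p p w w $  expand <S> -> <D> p <S>
  2  $ <S> p <D>  p p w w $  expand <D> -> p
  3  $ <S> p p    p p w w $  match p
  4  $ <S> p      p w w $    match p
  5  $ <S>        w w $      expand <S> -> w w
  6  $ w w        w w $      match w
Stack after step 6: $ w (top = w).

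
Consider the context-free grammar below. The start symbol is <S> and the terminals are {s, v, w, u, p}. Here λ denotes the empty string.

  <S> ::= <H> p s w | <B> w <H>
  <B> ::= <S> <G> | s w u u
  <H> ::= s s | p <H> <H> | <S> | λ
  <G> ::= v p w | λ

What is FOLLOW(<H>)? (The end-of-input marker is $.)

{$, p, s, v, w}

FIRST(<G>) = {λ, v}
FIRST(<S>) = {p, s}  (via <H> p s w, <B> w <H>)
FIRST(<B>) = {p, s}  (via <S> <G>)
FIRST(<H>) = {λ, p, s}  (via <S>)
FOLLOW(<S>) includes $ since <S> is the start symbol.
FOLLOW(<B>): in <S>::=<B> w <H>, <B> is followed by w <H> with FIRST {w}. Thus FOLLOW(<B>) = {w}.
FOLLOW(<G>): in <B>::=<S> <G>, the suffix after <G> is empty, so FOLLOW(<G>) ⊇ FOLLOW(<B>) = {w}. Thus FOLLOW(<G>) = {w}.
FOLLOW(<S>): in <B>::=<S> <G>, <S> is followed by <G> with FIRST {λ, v}; in <B>::=<S> <G>, the suffix after <S> is nullable, so FOLLOW(<S>) ⊇ FOLLOW(<B>) = {w}; in <H>::=<S>, the suffix after <S> is empty, so FOLLOW(<S>) ⊇ FOLLOW(<H>) = {$, p, s, v, w}. Thus FOLLOW(<S>) = {$, p, s, v, w}.
FOLLOW(<H>): in <S>::=<H> p s w, <H> is followed by p s w with FIRST {p}; in <S>::=<B> w <H>, the suffix after <H> is empty, so FOLLOW(<H>) ⊇ FOLLOW(<S>) = {$, p, s, v, w}; in <H>::=p <H> <H> (occurrence 1), <H> is followed by <H> with FIRST {λ, p, s}; in <H>::=p <H> <H> (occurrence 1), the suffix after <H> is nullable (adds nothing new); in <H>::=p <H> <H> (occurrence 2), the suffix after <H> is empty (adds nothing new). Thus FOLLOW(<H>) = {$, p, s, v, w}.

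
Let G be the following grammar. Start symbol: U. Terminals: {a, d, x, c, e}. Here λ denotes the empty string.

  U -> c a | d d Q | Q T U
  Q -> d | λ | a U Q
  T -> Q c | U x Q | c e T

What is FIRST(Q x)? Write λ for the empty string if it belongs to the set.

{a, d, x}

FIRST(Q) = {λ, a, d}
FIRST(U) = {a, c, d}  (via Q T U)
FIRST(T) = {a, c, d}  (via Q c, U x Q)
FIRST(Q x): take FIRST of each symbol in turn, carrying on past any symbol whose FIRST contains λ; result {a, d, x}.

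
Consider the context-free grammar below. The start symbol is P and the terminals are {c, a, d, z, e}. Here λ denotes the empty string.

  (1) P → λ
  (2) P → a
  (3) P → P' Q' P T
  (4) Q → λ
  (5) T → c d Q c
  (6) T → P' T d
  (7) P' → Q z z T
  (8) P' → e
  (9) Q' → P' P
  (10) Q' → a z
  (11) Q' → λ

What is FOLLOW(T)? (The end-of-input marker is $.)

FIRST(Q) = {λ}
FIRST(P') = {e, z}  (via Q z z T)
FIRST(P) = {λ, a, e, z}  (via P' Q' P T)
FIRST(T) = {c, e, z}  (via P' T d)
FIRST(Q') = {λ, a, e, z}  (via P' P)
FOLLOW(P) includes $ since P is the start symbol.
FOLLOW(Q): in T→c d Q c, Q is followed by c with FIRST {c}; in P'→Q z z T, Q is followed by z z T with FIRST {z}. Thus FOLLOW(Q) = {c, z}.
FOLLOW(Q'): in P→P' Q' P T, Q' is followed by P T with FIRST {a, c, e, z}. Thus FOLLOW(Q') = {a, c, e, z}.
FOLLOW(P): in P→P' Q' P T, P is followed by T with FIRST {c, e, z}; in Q'→P' P, the suffix after P is empty, so FOLLOW(P) ⊇ FOLLOW(Q') = {a, c, e, z}. Thus FOLLOW(P) = {$, a, c, e, z}.
FOLLOW(P'): in P→P' Q' P T, P' is followed by Q' P T with FIRST {a, c, e, z}; in T→P' T d, P' is followed by T d with FIRST {c, e, z}; in Q'→P' P, P' is followed by P with FIRST {λ, a, e, z}; in Q'→P' P, the suffix after P' is nullable, so FOLLOW(P') ⊇ FOLLOW(Q') = {a, c, e, z}. Thus FOLLOW(P') = {a, c, e, z}.
FOLLOW(T): in P→P' Q' P T, the suffix after T is empty, so FOLLOW(T) ⊇ FOLLOW(P) = {$, a, c, e, z}; in T→P' T d, T is followed by d with FIRST {d}; in P'→Q z z T, the suffix after T is empty, so FOLLOW(T) ⊇ FOLLOW(P') = {a, c, e, z}. Thus FOLLOW(T) = {$, a, c, d, e, z}.

{$, a, c, d, e, z}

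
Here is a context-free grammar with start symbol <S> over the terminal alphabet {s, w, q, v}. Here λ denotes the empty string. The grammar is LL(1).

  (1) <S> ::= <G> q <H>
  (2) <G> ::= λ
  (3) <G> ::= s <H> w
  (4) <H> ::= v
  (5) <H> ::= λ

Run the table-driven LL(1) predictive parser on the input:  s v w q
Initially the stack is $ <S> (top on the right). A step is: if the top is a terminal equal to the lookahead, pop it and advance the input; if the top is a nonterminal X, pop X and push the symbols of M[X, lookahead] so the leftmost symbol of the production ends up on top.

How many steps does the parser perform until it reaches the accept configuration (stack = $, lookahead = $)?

8

step 1: stack=$ <S>  input=s v w q $  — expand <S> ::= <G> q <H>
step 2: stack=$ <H> q <G>  input=s v w q $  — expand <G> ::= s <H> w
step 3: stack=$ <H> q w <H> s  input=s v w q $  — match s
step 4: stack=$ <H> q w <H>  input=v w q $  — expand <H> ::= v
step 5: stack=$ <H> q w v  input=v w q $  — match v
step 6: stack=$ <H> q w  input=w q $  — match w
step 7: stack=$ <H> q  input=q $  — match q
step 8: stack=$ <H>  input=$  — expand <H> ::= λ
Accept reached after 8 steps.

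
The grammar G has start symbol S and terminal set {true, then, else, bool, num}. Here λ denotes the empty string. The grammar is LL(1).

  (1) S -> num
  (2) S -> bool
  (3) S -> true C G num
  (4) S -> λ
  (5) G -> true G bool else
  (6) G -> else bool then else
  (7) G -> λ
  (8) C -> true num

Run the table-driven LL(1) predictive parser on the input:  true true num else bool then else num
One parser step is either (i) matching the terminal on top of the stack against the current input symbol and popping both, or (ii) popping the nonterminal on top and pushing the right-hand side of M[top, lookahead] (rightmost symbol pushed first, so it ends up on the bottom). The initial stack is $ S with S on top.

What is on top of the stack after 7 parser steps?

step 1: stack=$ S  input=true true num else bool then else num $  — expand S -> true C G num
step 2: stack=$ num G C true  input=true true num else bool then else num $  — match true
step 3: stack=$ num G C  input=true num else bool then else num $  — expand C -> true num
step 4: stack=$ num G num true  input=true num else bool then else num $  — match true
step 5: stack=$ num G num  input=num else bool then else num $  — match num
step 6: stack=$ num G  input=else bool then else num $  — expand G -> else bool then else
step 7: stack=$ num else then bool else  input=else bool then else num $  — match else
Stack after step 7: $ num else then bool (top = bool).

bool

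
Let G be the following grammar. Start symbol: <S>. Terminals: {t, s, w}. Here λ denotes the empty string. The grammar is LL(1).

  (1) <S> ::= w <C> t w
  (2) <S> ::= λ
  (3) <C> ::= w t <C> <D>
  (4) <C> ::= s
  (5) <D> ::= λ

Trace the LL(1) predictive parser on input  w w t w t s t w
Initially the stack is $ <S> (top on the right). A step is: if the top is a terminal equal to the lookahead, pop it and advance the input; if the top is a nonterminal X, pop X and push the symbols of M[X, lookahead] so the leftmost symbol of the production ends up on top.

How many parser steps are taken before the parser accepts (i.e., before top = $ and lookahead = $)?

14

step 1: stack=$ <S>  input=w w t w t s t w $  — expand <S> ::= w <C> t w
step 2: stack=$ w t <C> w  input=w w t w t s t w $  — match w
step 3: stack=$ w t <C>  input=w t w t s t w $  — expand <C> ::= w t <C> <D>
step 4: stack=$ w t <D> <C> t w  input=w t w t s t w $  — match w
step 5: stack=$ w t <D> <C> t  input=t w t s t w $  — match t
step 6: stack=$ w t <D> <C>  input=w t s t w $  — expand <C> ::= w t <C> <D>
step 7: stack=$ w t <D> <D> <C> t w  input=w t s t w $  — match w
step 8: stack=$ w t <D> <D> <C> t  input=t s t w $  — match t
step 9: stack=$ w t <D> <D> <C>  input=s t w $  — expand <C> ::= s
step 10: stack=$ w t <D> <D> s  input=s t w $  — match s
step 11: stack=$ w t <D> <D>  input=t w $  — expand <D> ::= λ
step 12: stack=$ w t <D>  input=t w $  — expand <D> ::= λ
step 13: stack=$ w t  input=t w $  — match t
step 14: stack=$ w  input=w $  — match w
Accept reached after 14 steps.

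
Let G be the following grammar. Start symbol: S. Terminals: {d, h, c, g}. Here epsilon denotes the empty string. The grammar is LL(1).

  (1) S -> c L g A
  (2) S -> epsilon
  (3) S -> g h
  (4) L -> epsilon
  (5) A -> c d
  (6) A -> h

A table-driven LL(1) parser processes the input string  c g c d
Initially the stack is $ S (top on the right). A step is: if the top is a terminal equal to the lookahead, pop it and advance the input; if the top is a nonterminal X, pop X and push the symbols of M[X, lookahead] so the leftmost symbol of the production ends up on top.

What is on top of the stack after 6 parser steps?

d

step 1: stack=$ S  input=c g c d $  — expand S -> c L g A
step 2: stack=$ A g L c  input=c g c d $  — match c
step 3: stack=$ A g L  input=g c d $  — expand L -> epsilon
step 4: stack=$ A g  input=g c d $  — match g
step 5: stack=$ A  input=c d $  — expand A -> c d
step 6: stack=$ d c  input=c d $  — match c
Stack after step 6: $ d (top = d).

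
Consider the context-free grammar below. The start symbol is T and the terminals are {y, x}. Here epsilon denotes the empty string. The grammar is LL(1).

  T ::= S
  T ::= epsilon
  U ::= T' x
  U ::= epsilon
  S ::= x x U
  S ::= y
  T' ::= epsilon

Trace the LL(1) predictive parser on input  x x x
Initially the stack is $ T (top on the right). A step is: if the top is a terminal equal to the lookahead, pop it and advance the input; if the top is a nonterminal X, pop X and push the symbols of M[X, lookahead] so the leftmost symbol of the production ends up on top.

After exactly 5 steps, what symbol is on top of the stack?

T'

     Stack    Input    Action
  1  $ T      x x x $  expand T ::= S
  2  $ S      x x x $  expand S ::= x x U
  3  $ U x x  x x x $  match x
  4  $ U x    x x $    match x
  5  $ U      x $      expand U ::= T' x
Stack after step 5: $ x T' (top = T').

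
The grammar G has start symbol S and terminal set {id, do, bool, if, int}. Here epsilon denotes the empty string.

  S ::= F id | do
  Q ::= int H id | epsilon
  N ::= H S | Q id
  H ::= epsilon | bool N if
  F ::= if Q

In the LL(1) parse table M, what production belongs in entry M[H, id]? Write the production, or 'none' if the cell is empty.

FIRST(Q) = {epsilon, int}
FIRST(H) = {epsilon, bool}
FIRST(F) = {if}
FIRST(S) = {do, if}  (via F id)
FIRST(N) = {bool, do, id, if, int}  (via H S, Q id)
FOLLOW(S) includes $ since S is the start symbol.
FOLLOW(H): in Q::=int H id, H is followed by id with FIRST {id}; in N::=H S, H is followed by S with FIRST {do, if}. Thus FOLLOW(H) = {do, id, if}.
For H ::= epsilon: FIRST(epsilon) = {epsilon}, so it goes in M[H, t] for t ∈ {}; since epsilon ∈ FIRST, also for every t ∈ FOLLOW(H) = {do, id, if}.
For H ::= bool N if: FIRST(bool N if) = {bool}, so it goes in M[H, t] for t ∈ {bool}.

H ::= epsilon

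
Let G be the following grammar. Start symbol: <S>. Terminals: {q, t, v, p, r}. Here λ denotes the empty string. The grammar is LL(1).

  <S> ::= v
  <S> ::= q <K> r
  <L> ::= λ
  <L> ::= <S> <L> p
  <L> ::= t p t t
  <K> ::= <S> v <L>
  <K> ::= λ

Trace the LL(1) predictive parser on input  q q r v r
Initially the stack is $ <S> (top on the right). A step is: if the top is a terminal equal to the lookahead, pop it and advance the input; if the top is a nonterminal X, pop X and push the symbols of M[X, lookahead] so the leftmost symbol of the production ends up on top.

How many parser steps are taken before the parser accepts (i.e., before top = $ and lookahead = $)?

step 1: stack=$ <S>  input=q q r v r $  — expand <S> ::= q <K> r
step 2: stack=$ r <K> q  input=q q r v r $  — match q
step 3: stack=$ r <K>  input=q r v r $  — expand <K> ::= <S> v <L>
step 4: stack=$ r <L> v <S>  input=q r v r $  — expand <S> ::= q <K> r
step 5: stack=$ r <L> v r <K> q  input=q r v r $  — match q
step 6: stack=$ r <L> v r <K>  input=r v r $  — expand <K> ::= λ
step 7: stack=$ r <L> v r  input=r v r $  — match r
step 8: stack=$ r <L> v  input=v r $  — match v
step 9: stack=$ r <L>  input=r $  — expand <L> ::= λ
step 10: stack=$ r  input=r $  — match r
Accept reached after 10 steps.

10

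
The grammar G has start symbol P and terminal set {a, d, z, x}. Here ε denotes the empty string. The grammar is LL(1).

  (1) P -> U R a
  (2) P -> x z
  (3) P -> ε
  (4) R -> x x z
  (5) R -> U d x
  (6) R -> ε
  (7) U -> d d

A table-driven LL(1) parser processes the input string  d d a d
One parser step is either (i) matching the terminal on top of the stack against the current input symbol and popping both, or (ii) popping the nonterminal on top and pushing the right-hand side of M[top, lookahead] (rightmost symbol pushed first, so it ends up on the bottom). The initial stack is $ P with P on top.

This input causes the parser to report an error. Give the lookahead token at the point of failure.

step 1: stack=$ P  input=d d a d $  — expand P -> U R a
step 2: stack=$ a R U  input=d d a d $  — expand U -> d d
step 3: stack=$ a R d d  input=d d a d $  — match d
step 4: stack=$ a R d  input=d a d $  — match d
step 5: stack=$ a R  input=a d $  — expand R -> ε
step 6: stack=$ a  input=a d $  — match a
step 7: stack=$  input=d $  — error: stack empty but input remains

d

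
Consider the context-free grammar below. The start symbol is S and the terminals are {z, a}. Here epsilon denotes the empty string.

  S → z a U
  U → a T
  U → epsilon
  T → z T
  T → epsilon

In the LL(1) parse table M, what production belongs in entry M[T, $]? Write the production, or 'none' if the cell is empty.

FIRST(S) = {z}
FIRST(U) = {epsilon, a}
FIRST(T) = {epsilon, z}
FOLLOW(S) includes $ since S is the start symbol.
FOLLOW(U): in S→z a U, the suffix after U is empty, so FOLLOW(U) ⊇ FOLLOW(S) = {$}. Thus FOLLOW(U) = {$}.
FOLLOW(T): in U→a T, the suffix after T is empty, so FOLLOW(T) ⊇ FOLLOW(U) = {$}; in T→z T, the suffix after T is empty (adds nothing new). Thus FOLLOW(T) = {$}.
For T → z T: FIRST(z T) = {z}, so it goes in M[T, t] for t ∈ {z}.
For T → epsilon: FIRST(epsilon) = {epsilon}, so it goes in M[T, t] for t ∈ {}; since epsilon ∈ FIRST, also for every t ∈ FOLLOW(T) = {$}.

T → epsilon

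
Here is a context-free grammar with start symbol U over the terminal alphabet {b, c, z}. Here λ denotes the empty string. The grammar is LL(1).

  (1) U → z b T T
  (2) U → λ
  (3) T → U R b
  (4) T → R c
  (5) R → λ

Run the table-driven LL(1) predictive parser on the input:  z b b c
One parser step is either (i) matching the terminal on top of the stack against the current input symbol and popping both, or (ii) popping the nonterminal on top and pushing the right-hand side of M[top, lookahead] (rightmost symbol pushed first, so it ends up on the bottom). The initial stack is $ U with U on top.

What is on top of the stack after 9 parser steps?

c

     Stack      Input      Action
  1  $ U        z b b c $  expand U → z b T T
  2  $ T T b z  z b b c $  match z
  3  $ T T b    b b c $    match b
  4  $ T T      b c $      expand T → U R b
  5  $ T b R U  b c $      expand U → λ
  6  $ T b R    b c $      expand R → λ
  7  $ T b      b c $      match b
  8  $ T        c $        expand T → R c
  9  $ c R      c $        expand R → λ
Stack after step 9: $ c (top = c).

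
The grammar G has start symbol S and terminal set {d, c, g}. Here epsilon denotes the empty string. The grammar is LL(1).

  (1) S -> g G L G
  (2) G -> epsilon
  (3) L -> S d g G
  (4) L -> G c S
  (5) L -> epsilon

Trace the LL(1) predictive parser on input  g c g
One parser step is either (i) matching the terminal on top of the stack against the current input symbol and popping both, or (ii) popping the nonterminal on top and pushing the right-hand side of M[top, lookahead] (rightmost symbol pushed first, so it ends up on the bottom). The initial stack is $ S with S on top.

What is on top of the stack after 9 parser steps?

L

step 1: stack=$ S  input=g c g $  — expand S -> g G L G
step 2: stack=$ G L G g  input=g c g $  — match g
step 3: stack=$ G L G  input=c g $  — expand G -> epsilon
step 4: stack=$ G L  input=c g $  — expand L -> G c S
step 5: stack=$ G S c G  input=c g $  — expand G -> epsilon
step 6: stack=$ G S c  input=c g $  — match c
step 7: stack=$ G S  input=g $  — expand S -> g G L G
step 8: stack=$ G G L G g  input=g $  — match g
step 9: stack=$ G G L G  input=$  — expand G -> epsilon
Stack after step 9: $ G G L (top = L).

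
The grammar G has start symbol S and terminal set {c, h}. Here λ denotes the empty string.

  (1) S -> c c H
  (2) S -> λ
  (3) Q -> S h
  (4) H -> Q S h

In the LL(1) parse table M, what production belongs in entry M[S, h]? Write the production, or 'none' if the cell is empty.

S -> λ

FIRST(S): from S->c c H we get {c}; from S->λ we get {λ}. So FIRST(S) = {λ, c}.
FIRST(Q): from Q->S h we get {c, h}. So FIRST(Q) = {c, h}.
FIRST(H): from H->Q S h we get {c, h}. So FIRST(H) = {c, h}.
FOLLOW(S) includes $ since S is the start symbol.
FOLLOW(S): in Q->S h, S is followed by h with FIRST {h}; in H->Q S h, S is followed by h with FIRST {h}. Thus FOLLOW(S) = {$, h}.
For S -> c c H: FIRST(c c H) = {c}, so it goes in M[S, t] for t ∈ {c}.
For S -> λ: FIRST(λ) = {λ}, so it goes in M[S, t] for t ∈ {}; since λ ∈ FIRST, also for every t ∈ FOLLOW(S) = {$, h}.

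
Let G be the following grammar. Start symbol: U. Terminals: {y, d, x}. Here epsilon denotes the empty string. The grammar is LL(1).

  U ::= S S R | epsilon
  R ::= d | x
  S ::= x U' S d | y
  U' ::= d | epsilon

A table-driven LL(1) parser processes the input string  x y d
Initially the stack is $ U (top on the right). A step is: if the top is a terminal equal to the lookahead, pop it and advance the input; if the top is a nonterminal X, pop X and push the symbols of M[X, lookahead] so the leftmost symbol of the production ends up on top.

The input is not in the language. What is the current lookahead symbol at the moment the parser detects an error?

step 1: stack=$ U  input=x y d $  — expand U ::= S S R
step 2: stack=$ R S S  input=x y d $  — expand S ::= x U' S d
step 3: stack=$ R S d S U' x  input=x y d $  — match x
step 4: stack=$ R S d S U'  input=y d $  — expand U' ::= epsilon
step 5: stack=$ R S d S  input=y d $  — expand S ::= y
step 6: stack=$ R S d y  input=y d $  — match y
step 7: stack=$ R S d  input=d $  — match d
step 8: stack=$ R S  input=$  — error: M[S, $] is empty

$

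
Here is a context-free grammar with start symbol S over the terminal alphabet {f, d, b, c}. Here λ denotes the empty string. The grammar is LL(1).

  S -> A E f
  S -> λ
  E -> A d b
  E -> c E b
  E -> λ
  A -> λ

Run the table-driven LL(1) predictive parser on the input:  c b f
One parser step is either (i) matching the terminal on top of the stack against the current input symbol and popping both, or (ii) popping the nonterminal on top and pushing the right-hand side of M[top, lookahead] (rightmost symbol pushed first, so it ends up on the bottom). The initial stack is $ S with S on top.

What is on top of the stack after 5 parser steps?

step 1: stack=$ S  input=c b f $  — expand S -> A E f
step 2: stack=$ f E A  input=c b f $  — expand A -> λ
step 3: stack=$ f E  input=c b f $  — expand E -> c E b
step 4: stack=$ f b E c  input=c b f $  — match c
step 5: stack=$ f b E  input=b f $  — expand E -> λ
Stack after step 5: $ f b (top = b).

b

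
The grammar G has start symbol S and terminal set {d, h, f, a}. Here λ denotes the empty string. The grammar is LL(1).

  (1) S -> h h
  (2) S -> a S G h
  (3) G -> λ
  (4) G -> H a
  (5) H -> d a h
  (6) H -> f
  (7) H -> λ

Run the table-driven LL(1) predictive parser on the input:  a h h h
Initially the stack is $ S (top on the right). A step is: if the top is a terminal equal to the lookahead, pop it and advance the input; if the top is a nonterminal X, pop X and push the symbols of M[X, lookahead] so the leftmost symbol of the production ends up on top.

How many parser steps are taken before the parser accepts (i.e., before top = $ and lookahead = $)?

step 1: stack=$ S  input=a h h h $  — expand S -> a S G h
step 2: stack=$ h G S a  input=a h h h $  — match a
step 3: stack=$ h G S  input=h h h $  — expand S -> h h
step 4: stack=$ h G h h  input=h h h $  — match h
step 5: stack=$ h G h  input=h h $  — match h
step 6: stack=$ h G  input=h $  — expand G -> λ
step 7: stack=$ h  input=h $  — match h
Accept reached after 7 steps.

7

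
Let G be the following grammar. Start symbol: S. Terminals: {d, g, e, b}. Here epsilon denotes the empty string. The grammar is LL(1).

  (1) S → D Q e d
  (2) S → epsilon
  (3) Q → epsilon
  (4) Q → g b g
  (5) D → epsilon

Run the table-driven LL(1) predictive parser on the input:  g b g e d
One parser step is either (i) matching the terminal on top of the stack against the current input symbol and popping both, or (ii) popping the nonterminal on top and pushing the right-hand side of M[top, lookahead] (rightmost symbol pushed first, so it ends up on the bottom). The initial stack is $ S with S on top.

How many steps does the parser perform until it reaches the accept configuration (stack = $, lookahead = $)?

8

     Stack        Input        Action
  1  $ S          g b g e d $  expand S → D Q e d
  2  $ d e Q D    g b g e d $  expand D → epsilon
  3  $ d e Q      g b g e d $  expand Q → g b g
  4  $ d e g b g  g b g e d $  match g
  5  $ d e g b    b g e d $    match b
  6  $ d e g      g e d $      match g
  7  $ d e        e d $        match e
  8  $ d          d $          match d
Accept reached after 8 steps.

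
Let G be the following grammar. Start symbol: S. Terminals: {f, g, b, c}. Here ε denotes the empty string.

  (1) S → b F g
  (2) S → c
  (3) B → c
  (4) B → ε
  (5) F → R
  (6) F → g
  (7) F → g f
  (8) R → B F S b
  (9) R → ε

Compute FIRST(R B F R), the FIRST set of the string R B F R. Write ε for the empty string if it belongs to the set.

FIRST(S): from S→b F g we get {b}; from S→c we get {c}. So FIRST(S) = {b, c}.
FIRST(B): from B→c we get {c}; from B→ε we get {ε}. So FIRST(B) = {ε, c}.
FIRST(F): from F→R we get {ε, b, c, g}; from F→g we get {g}; from F→g f we get {g}. So FIRST(F) = {ε, b, c, g}.
FIRST(R): from R→B F S b we get {b, c, g}; from R→ε we get {ε}. So FIRST(R) = {ε, b, c, g}.
FIRST(R B F R): take FIRST of each symbol in turn, carrying on past any symbol whose FIRST contains ε; result {ε, b, c, g}.

{ε, b, c, g}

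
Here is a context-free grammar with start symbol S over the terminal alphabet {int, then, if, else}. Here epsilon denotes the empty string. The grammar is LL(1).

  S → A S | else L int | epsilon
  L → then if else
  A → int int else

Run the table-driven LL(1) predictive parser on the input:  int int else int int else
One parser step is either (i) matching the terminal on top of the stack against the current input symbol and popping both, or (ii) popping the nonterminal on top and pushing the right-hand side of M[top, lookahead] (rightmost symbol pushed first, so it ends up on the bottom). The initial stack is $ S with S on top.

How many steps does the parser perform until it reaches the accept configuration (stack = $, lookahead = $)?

11

step 1: stack=$ S  input=int int else int int else $  — expand S → A S
step 2: stack=$ S A  input=int int else int int else $  — expand A → int int else
step 3: stack=$ S else int int  input=int int else int int else $  — match int
step 4: stack=$ S else int  input=int else int int else $  — match int
step 5: stack=$ S else  input=else int int else $  — match else
step 6: stack=$ S  input=int int else $  — expand S → A S
step 7: stack=$ S A  input=int int else $  — expand A → int int else
step 8: stack=$ S else int int  input=int int else $  — match int
step 9: stack=$ S else int  input=int else $  — match int
step 10: stack=$ S else  input=else $  — match else
step 11: stack=$ S  input=$  — expand S → epsilon
Accept reached after 11 steps.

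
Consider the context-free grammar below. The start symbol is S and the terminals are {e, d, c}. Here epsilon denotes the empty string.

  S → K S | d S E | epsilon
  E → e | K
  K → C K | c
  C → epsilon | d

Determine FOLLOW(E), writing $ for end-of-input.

FIRST(C): from C→epsilon we get {epsilon}; from C→d we get {d}. So FIRST(C) = {epsilon, d}.
FIRST(K): from K→C K we get {c, d}; from K→c we get {c}. So FIRST(K) = {c, d}.
FIRST(S): from S→K S we get {c, d}; from S→d S E we get {d}; from S→epsilon we get {epsilon}. So FIRST(S) = {epsilon, c, d}.
FIRST(E): from E→e we get {e}; from E→K we get {c, d}. So FIRST(E) = {c, d, e}.
FOLLOW(S) includes $ since S is the start symbol.
FOLLOW(S): in S→K S, the suffix after S is empty (adds nothing new); in S→d S E, S is followed by E with FIRST {c, d, e}. Thus FOLLOW(S) = {$, c, d, e}.
FOLLOW(E): in S→d S E, the suffix after E is empty, so FOLLOW(E) ⊇ FOLLOW(S) = {$, c, d, e}. Thus FOLLOW(E) = {$, c, d, e}.
FOLLOW(K): in S→K S, K is followed by S with FIRST {epsilon, c, d}; in S→K S, the suffix after K is nullable, so FOLLOW(K) ⊇ FOLLOW(S) = {$, c, d, e}; in E→K, the suffix after K is empty, so FOLLOW(K) ⊇ FOLLOW(E) = {$, c, d, e}; in K→C K, the suffix after K is empty (adds nothing new). Thus FOLLOW(K) = {$, c, d, e}.
FOLLOW(C): in K→C K, C is followed by K with FIRST {c, d}. Thus FOLLOW(C) = {c, d}.

{$, c, d, e}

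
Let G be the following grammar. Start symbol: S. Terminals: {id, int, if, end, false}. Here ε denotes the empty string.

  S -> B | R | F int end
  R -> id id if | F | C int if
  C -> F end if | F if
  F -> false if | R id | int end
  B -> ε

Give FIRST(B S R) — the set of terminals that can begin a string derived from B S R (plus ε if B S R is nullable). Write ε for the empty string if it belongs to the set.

FIRST(B) = {ε}
FIRST(S) = {ε, false, id, int}  (via B, R, F int end)
FIRST(R) = {false, id, int}  (via F, C int if)
FIRST(F) = {false, id, int}  (via R id)
FIRST(C) = {false, id, int}  (via F end if, F if)
FIRST(B S R): take FIRST of each symbol in turn, carrying on past any symbol whose FIRST contains ε; result {false, id, int}.

{false, id, int}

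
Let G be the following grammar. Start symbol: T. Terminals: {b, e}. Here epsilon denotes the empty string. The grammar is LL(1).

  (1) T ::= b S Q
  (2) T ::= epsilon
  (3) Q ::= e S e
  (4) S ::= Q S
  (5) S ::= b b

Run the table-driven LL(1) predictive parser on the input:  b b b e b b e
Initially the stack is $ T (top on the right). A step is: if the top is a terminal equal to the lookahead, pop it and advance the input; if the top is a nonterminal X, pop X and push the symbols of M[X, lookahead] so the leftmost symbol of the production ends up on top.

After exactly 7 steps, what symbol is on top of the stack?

     Stack    Input            Action
  1  $ T      b b b e b b e $  expand T ::= b S Q
  2  $ Q S b  b b b e b b e $  match b
  3  $ Q S    b b e b b e $    expand S ::= b b
  4  $ Q b b  b b e b b e $    match b
  5  $ Q b    b e b b e $      match b
  6  $ Q      e b b e $        expand Q ::= e S e
  7  $ e S e  e b b e $        match e
Stack after step 7: $ e S (top = S).

S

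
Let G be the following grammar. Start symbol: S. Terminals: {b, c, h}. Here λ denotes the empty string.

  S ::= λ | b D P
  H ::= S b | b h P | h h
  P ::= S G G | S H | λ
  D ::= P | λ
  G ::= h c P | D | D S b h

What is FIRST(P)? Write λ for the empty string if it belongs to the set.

FIRST(S) = {λ, b}
FIRST(H) = {b, h}  (via S b)
FIRST(P) = {λ, b, h}  (via S G G, S H)
FIRST(D) = {λ, b, h}  (via P)
FIRST(G) = {λ, b, h}  (via D, D S b h)

{λ, b, h}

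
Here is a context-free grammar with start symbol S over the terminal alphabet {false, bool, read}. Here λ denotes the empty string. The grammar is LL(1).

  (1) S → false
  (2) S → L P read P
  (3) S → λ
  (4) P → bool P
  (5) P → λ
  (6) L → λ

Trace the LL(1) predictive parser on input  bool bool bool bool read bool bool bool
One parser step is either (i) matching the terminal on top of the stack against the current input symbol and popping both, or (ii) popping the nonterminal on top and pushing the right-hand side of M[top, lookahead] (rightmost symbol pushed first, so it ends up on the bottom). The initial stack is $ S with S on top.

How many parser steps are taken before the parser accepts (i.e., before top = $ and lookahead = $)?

      Stack            Input                                      Action
   1  $ S              bool bool bool bool read bool bool bool $  expand S → L P read P
   2  $ P read P L     bool bool bool bool read bool bool bool $  expand L → λ
   3  $ P read P       bool bool bool bool read bool bool bool $  expand P → bool P
   4  $ P read P bool  bool bool bool bool read bool bool bool $  match bool
   5  $ P read P       bool bool bool read bool bool bool $       expand P → bool P
   6  $ P read P bool  bool bool bool read bool bool bool $       match bool
   7  $ P read P       bool bool read bool bool bool $            expand P → bool P
   8  $ P read P bool  bool bool read bool bool bool $            match bool
   9  $ P read P       bool read bool bool bool $                 expand P → bool P
  10  $ P read P bool  bool read bool bool bool $                 match bool
  11  $ P read P       read bool bool bool $                      expand P → λ
  12  $ P read         read bool bool bool $                      match read
  13  $ P              bool bool bool $                           expand P → bool P
  14  $ P bool         bool bool bool $                           match bool
  15  $ P              bool bool $                                expand P → bool P
  16  $ P bool         bool bool $                                match bool
  17  $ P              bool $                                     expand P → bool P
  18  $ P bool         bool $                                     match bool
  19  $ P              $                                          expand P → λ
Accept reached after 19 steps.

19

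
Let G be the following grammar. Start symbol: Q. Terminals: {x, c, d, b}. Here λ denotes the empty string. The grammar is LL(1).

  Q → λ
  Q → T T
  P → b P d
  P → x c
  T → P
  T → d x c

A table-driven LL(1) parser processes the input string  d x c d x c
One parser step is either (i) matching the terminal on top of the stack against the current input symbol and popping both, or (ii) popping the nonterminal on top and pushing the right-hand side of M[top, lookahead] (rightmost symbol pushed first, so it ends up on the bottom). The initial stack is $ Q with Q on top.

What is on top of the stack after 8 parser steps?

c

step 1: stack=$ Q  input=d x c d x c $  — expand Q → T T
step 2: stack=$ T T  input=d x c d x c $  — expand T → d x c
step 3: stack=$ T c x d  input=d x c d x c $  — match d
step 4: stack=$ T c x  input=x c d x c $  — match x
step 5: stack=$ T c  input=c d x c $  — match c
step 6: stack=$ T  input=d x c $  — expand T → d x c
step 7: stack=$ c x d  input=d x c $  — match d
step 8: stack=$ c x  input=x c $  — match x
Stack after step 8: $ c (top = c).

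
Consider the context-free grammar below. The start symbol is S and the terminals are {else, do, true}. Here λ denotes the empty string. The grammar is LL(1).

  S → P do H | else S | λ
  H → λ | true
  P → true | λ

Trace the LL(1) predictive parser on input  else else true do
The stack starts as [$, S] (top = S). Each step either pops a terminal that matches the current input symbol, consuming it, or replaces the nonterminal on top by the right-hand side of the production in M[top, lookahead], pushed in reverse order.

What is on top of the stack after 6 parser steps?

true

     Stack     Input                Action
  1  $ S       else else true do $  expand S → else S
  2  $ S else  else else true do $  match else
  3  $ S       else true do $       expand S → else S
  4  $ S else  else true do $       match else
  5  $ S       true do $            expand S → P do H
  6  $ H do P  true do $            expand P → true
Stack after step 6: $ H do true (top = true).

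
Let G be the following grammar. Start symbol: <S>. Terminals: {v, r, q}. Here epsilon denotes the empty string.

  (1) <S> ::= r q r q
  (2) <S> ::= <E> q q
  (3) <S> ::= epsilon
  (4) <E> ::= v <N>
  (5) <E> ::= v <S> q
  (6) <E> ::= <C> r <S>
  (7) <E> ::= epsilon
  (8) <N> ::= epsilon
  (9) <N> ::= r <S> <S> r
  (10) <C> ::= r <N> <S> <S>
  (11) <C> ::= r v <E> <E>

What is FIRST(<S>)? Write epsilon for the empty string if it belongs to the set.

FIRST(<N>): from <N>::=epsilon we get {epsilon}; from <N>::=r <S> <S> r we get {r}. So FIRST(<N>) = {epsilon, r}.
FIRST(<C>): from <C>::=r <N> <S> <S> we get {r}; from <C>::=r v <E> <E> we get {r}. So FIRST(<C>) = {r}.
FIRST(<E>): from <E>::=v <N> we get {v}; from <E>::=v <S> q we get {v}; from <E>::=<C> r <S> we get {r}; from <E>::=epsilon we get {epsilon}. So FIRST(<E>) = {epsilon, r, v}.
FIRST(<S>): from <S>::=r q r q we get {r}; from <S>::=<E> q q we get {q, r, v}; from <S>::=epsilon we get {epsilon}. So FIRST(<S>) = {epsilon, q, r, v}.

{epsilon, q, r, v}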